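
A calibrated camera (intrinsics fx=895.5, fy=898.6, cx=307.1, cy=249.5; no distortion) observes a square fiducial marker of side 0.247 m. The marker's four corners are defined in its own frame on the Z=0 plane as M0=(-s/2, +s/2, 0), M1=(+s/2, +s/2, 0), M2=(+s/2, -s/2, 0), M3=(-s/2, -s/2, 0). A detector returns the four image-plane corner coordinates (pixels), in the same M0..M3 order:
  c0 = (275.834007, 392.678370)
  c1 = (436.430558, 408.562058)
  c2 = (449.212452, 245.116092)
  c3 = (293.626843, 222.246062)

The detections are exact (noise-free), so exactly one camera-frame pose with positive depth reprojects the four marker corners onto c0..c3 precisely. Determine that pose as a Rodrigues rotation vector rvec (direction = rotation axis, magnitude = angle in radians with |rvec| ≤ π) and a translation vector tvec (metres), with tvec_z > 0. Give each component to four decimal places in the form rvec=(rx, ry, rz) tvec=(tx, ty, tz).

Intrinsics K: fx=895.5, fy=898.6, cx=307.1, cy=249.5
Marker side s = 0.247 m; corners in marker frame (Z=0):
  M0 = (-0.1235, +0.1235, 0)
  M1 = (+0.1235, +0.1235, 0)
  M2 = (+0.1235, -0.1235, 0)
  M3 = (-0.1235, -0.1235, 0)
Detected image corners:
  c0 = (275.834007, 392.678370) px
  c1 = (436.430558, 408.562058) px
  c2 = (449.212452, 245.116092) px
  c3 = (293.626843, 222.246062) px
Planar DLT: solve 8×8 A·h = b for H (H[2,2]=1):
  H  [+706.21555 -101.93368 +365.65991]
  H  [+136.45264 +640.44013 +316.22760]
  H  [+0.18228 -0.11070 +1.00000]
B = K⁻¹H; ‖b₁‖=0.755460, ‖b₂‖=0.755460; λ = 2/(‖b₁‖+‖b₂‖) = 1.323696, sign → tz>0 ⇒ λ=+1.323696
r₁ = λ·B[:,0] = (+0.96116,+0.13401,+0.24128); r₂ = λ·B[:,1] = (-0.10042,+0.98410,-0.14653)
r₃ = r₁×r₂ = (-0.25708,+0.11661,+0.95933); SVD([r₁ r₂ r₃]) → R = UVᵀ:
  R  [+0.96116 -0.10042 -0.25708]
  R  [+0.13401 +0.98410 +0.11661]
  R  [+0.24128 -0.14653 +0.95933]
t = (+0.08656, +0.09829, +1.32370) m
tr R = 2.904580; θ = arccos((tr R − 1)/2) = 0.310142 rad = 17.770°
axis k = ((R−Rᵀ)₃₂, (R−Rᵀ)₁₃, (R−Rᵀ)₂₁) / (2 sinθ) = (-0.431108, -0.816477, +0.384072)
rvec = θ·k = (-0.133705, -0.253224, +0.119117)

rvec=(-0.1337, -0.2532, 0.1191) tvec=(0.0866, 0.0983, 1.3237)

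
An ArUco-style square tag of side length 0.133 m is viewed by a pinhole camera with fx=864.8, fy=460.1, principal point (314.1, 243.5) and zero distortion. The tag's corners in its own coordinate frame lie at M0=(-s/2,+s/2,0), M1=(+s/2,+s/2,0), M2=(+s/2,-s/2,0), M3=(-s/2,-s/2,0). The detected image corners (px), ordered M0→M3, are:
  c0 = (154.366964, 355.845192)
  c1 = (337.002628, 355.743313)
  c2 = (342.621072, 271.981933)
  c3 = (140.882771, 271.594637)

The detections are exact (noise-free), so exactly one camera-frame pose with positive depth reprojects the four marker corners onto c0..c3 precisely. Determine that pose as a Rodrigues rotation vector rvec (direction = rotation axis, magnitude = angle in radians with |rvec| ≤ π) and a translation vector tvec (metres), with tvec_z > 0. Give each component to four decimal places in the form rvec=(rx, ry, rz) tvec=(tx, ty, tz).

rvec=(0.4654, -0.0239, 0.0110) tvec=(-0.0487, 0.0945, 0.6010)

Intrinsics K: fx=864.8, fy=460.1, cx=314.1, cy=243.5
Marker side s = 0.133 m; corners in marker frame (Z=0):
  M0 = (-0.0665, +0.0665, 0)
  M1 = (+0.0665, +0.0665, 0)
  M2 = (+0.0665, -0.0665, 0)
  M3 = (-0.0665, -0.0665, 0)
Detected image corners:
  c0 = (154.366964, 355.845192) px
  c1 = (337.002628, 355.743313) px
  c2 = (342.621072, 271.981933) px
  c3 = (140.882771, 271.594637) px
Planar DLT: solve 8×8 A·h = b for H (H[2,2]=1):
  H  [+1451.81161 +211.29568 +244.08765]
  H  [+14.32242 +865.85410 +315.87651]
  H  [+0.04251 +0.74647 +1.00000]
B = K⁻¹H; ‖b₁‖=1.663907, ‖b₂‖=1.663907; λ = 2/(‖b₁‖+‖b₂‖) = 0.600995, sign → tz>0 ⇒ λ=+0.600995
r₁ = λ·B[:,0] = (+0.99966,+0.00519,+0.02555); r₂ = λ·B[:,1] = (-0.01610,+0.89358,+0.44862)
r₃ = r₁×r₂ = (-0.02051,-0.44888,+0.89336); SVD([r₁ r₂ r₃]) → R = UVᵀ:
  R  [+0.99966 -0.01610 -0.02051]
  R  [+0.00519 +0.89358 -0.44888]
  R  [+0.02555 +0.44862 +0.89336]
t = (-0.04866, +0.09454, +0.60100) m
tr R = 2.786591; θ = arccos((tr R − 1)/2) = 0.466172 rad = 26.710°
axis k = ((R−Rᵀ)₃₂, (R−Rᵀ)₁₃, (R−Rᵀ)₂₁) / (2 sinθ) = (+0.998406, -0.051234, +0.023681)
rvec = θ·k = (+0.465429, -0.023884, +0.011040)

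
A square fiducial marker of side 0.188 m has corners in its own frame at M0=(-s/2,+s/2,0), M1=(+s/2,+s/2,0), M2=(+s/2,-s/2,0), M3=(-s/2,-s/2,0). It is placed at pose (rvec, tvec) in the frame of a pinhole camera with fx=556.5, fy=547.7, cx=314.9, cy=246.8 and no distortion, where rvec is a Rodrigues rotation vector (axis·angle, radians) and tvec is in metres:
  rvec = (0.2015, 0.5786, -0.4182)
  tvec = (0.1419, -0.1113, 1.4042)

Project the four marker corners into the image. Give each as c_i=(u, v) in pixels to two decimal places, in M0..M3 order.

c0=(357.41, 248.15) c1=(419.07, 223.58) c2=(386.09, 154.65) c3=(326.30, 184.50)

Intrinsics K: fx=556.5, fy=547.7, cx=314.9, cy=246.8
Marker side s = 0.188 m; corners in marker frame (Z=0):
  M0 = (-0.0940, +0.0940, 0)
  M1 = (+0.0940, +0.0940, 0)
  M2 = (+0.0940, -0.0940, 0)
  M3 = (-0.0940, -0.0940, 0)
rvec = (0.2015, 0.5786, -0.4182), |rvec| = θ = 0.74180 rad = 42.502°
Rodrigues: sinθ=0.67562, 1−cosθ=0.26275; R = I + sinθ·[k]× + (1−cosθ)·[k]×²:
    [+0.75664 +0.43656 +0.48674]
    [-0.32522 +0.89710 -0.29906]
    [-0.56721 +0.06798 +0.82076]
t = (0.1419, -0.1113, 1.4042) m
M0: Pc = R·M0+t = (+0.11181, +0.00360, +1.46391); u = 556.5·(+0.11181)/1.46391 + 314.9 = 357.4051, v = 547.7·(+0.00360)/1.46391 + 246.8 = 248.1463
M1: Pc = R·M1+t = (+0.25406, -0.05754, +1.35727); u = 556.5·(+0.25406)/1.35727 + 314.9 = 419.0682, v = 547.7·(-0.05754)/1.35727 + 246.8 = 223.5798
M2: Pc = R·M2+t = (+0.17199, -0.22620, +1.34449); u = 556.5·(+0.17199)/1.34449 + 314.9 = 386.0876, v = 547.7·(-0.22620)/1.34449 + 246.8 = 154.6545
M3: Pc = R·M3+t = (+0.02974, -0.16506, +1.45113); u = 556.5·(+0.02974)/1.45113 + 314.9 = 326.3050, v = 547.7·(-0.16506)/1.45113 + 246.8 = 184.5023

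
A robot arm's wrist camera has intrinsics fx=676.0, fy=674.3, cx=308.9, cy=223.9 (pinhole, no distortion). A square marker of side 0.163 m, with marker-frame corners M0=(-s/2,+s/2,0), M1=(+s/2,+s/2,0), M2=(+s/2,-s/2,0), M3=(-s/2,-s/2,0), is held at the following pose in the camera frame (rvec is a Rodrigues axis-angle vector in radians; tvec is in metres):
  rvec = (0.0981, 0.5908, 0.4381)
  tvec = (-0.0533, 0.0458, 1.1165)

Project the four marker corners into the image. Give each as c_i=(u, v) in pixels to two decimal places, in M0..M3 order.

c0=(226.12, 272.45) c1=(294.59, 319.16) c2=(332.83, 228.31) c3=(259.45, 186.90)

Intrinsics K: fx=676.0, fy=674.3, cx=308.9, cy=223.9
Marker side s = 0.163 m; corners in marker frame (Z=0):
  M0 = (-0.0815, +0.0815, 0)
  M1 = (+0.0815, +0.0815, 0)
  M2 = (+0.0815, -0.0815, 0)
  M3 = (-0.0815, -0.0815, 0)
rvec = (0.0981, 0.5908, 0.4381), |rvec| = θ = 0.74202 rad = 42.515°
Rodrigues: sinθ=0.67578, 1−cosθ=0.26290; R = I + sinθ·[k]× + (1−cosθ)·[k]×²:
    [+0.74170 -0.37132 +0.55858]
    [+0.42666 +0.90376 +0.03424]
    [-0.51754 +0.21293 +0.82874]
t = (-0.0533, 0.0458, 1.1165) m
M0: Pc = R·M0+t = (-0.14401, +0.08468, +1.17603); u = 676.0·(-0.14401)/1.17603 + 308.9 = 226.1207, v = 674.3·(+0.08468)/1.17603 + 223.9 = 272.4549
M1: Pc = R·M1+t = (-0.02311, +0.15423, +1.09167); u = 676.0·(-0.02311)/1.09167 + 308.9 = 294.5871, v = 674.3·(+0.15423)/1.09167 + 223.9 = 319.1638
M2: Pc = R·M2+t = (+0.03741, +0.00692, +1.05697); u = 676.0·(+0.03741)/1.05697 + 308.9 = 332.8265, v = 674.3·(+0.00692)/1.05697 + 223.9 = 228.3124
M3: Pc = R·M3+t = (-0.08349, -0.06263, +1.14133); u = 676.0·(-0.08349)/1.14133 + 308.9 = 259.4517, v = 674.3·(-0.06263)/1.14133 + 223.9 = 186.8981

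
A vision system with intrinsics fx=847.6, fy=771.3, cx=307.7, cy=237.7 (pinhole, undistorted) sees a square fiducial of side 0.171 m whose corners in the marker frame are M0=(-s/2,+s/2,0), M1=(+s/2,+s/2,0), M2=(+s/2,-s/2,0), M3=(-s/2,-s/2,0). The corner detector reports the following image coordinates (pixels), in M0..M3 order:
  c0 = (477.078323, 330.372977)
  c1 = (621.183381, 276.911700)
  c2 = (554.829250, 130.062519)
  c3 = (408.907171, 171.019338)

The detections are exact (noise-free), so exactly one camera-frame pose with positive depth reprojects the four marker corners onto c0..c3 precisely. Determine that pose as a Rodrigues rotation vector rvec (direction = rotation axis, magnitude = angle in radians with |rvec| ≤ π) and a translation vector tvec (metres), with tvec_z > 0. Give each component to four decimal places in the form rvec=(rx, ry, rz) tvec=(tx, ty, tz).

rvec=(-0.1663, -0.3384, -0.3333) tvec=(0.1991, -0.0128, 0.8030)

Intrinsics K: fx=847.6, fy=771.3, cx=307.7, cy=237.7
Marker side s = 0.171 m; corners in marker frame (Z=0):
  M0 = (-0.0855, +0.0855, 0)
  M1 = (+0.0855, +0.0855, 0)
  M2 = (+0.0855, -0.0855, 0)
  M3 = (-0.0855, -0.0855, 0)
Detected image corners:
  c0 = (477.078323, 330.372977) px
  c1 = (621.183381, 276.911700) px
  c2 = (554.829250, 130.062519) px
  c3 = (408.907171, 171.019338) px
Planar DLT: solve 8×8 A·h = b for H (H[2,2]=1):
  H  [+1073.68966 +326.28240 +517.83956]
  H  [-176.28864 +864.50480 +225.35942]
  H  [+0.43763 -0.12971 +1.00000]
B = K⁻¹H; ‖b₁‖=1.245383, ‖b₂‖=1.245383; λ = 2/(‖b₁‖+‖b₂‖) = 0.802966, sign → tz>0 ⇒ λ=+0.802966
r₁ = λ·B[:,0] = (+0.88958,-0.29182,+0.35140); r₂ = λ·B[:,1] = (+0.34691,+0.93210,-0.10416)
r₃ = r₁×r₂ = (-0.29715,+0.21456,+0.93041); SVD([r₁ r₂ r₃]) → R = UVᵀ:
  R  [+0.88958 +0.34691 -0.29715]
  R  [-0.29182 +0.93210 +0.21456]
  R  [+0.35140 -0.10416 +0.93041]
t = (+0.19907, -0.01285, +0.80297) m
tr R = 2.752091; θ = arccos((tr R − 1)/2) = 0.503196 rad = 28.831°
axis k = ((R−Rᵀ)₃₂, (R−Rᵀ)₁₃, (R−Rᵀ)₂₁) / (2 sinθ) = (-0.330463, -0.672449, -0.662273)
rvec = θ·k = (-0.166288, -0.338374, -0.333253)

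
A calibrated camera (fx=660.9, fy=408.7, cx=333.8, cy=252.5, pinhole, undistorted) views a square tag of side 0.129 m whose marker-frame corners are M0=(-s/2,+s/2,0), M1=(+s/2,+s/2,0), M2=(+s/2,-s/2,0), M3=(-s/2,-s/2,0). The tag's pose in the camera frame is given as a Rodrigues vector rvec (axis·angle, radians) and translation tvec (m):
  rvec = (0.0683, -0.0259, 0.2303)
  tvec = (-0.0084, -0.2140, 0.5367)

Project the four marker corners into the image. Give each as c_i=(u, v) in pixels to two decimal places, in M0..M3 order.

c0=(228.36, 126.56) c1=(382.01, 149.62) c2=(419.26, 52.24) c3=(263.51, 28.02)

Intrinsics K: fx=660.9, fy=408.7, cx=333.8, cy=252.5
Marker side s = 0.129 m; corners in marker frame (Z=0):
  M0 = (-0.0645, +0.0645, 0)
  M1 = (+0.0645, +0.0645, 0)
  M2 = (+0.0645, -0.0645, 0)
  M3 = (-0.0645, -0.0645, 0)
rvec = (0.0683, -0.0259, 0.2303), |rvec| = θ = 0.24161 rad = 13.843°
Rodrigues: sinθ=0.23926, 1−cosθ=0.02905; R = I + sinθ·[k]× + (1−cosθ)·[k]×²:
    [+0.97328 -0.22895 -0.01782]
    [+0.22719 +0.97129 -0.07061]
    [+0.03348 +0.06467 +0.99735]
t = (-0.0084, -0.2140, 0.5367) m
M0: Pc = R·M0+t = (-0.08594, -0.16601, +0.53871); u = 660.9·(-0.08594)/0.53871 + 333.8 = 228.3634, v = 408.7·(-0.16601)/0.53871 + 252.5 = 126.5581
M1: Pc = R·M1+t = (+0.03961, -0.13670, +0.54303); u = 660.9·(+0.03961)/0.54303 + 333.8 = 382.0068, v = 408.7·(-0.13670)/0.54303 + 252.5 = 149.6169
M2: Pc = R·M2+t = (+0.06914, -0.26199, +0.53469); u = 660.9·(+0.06914)/0.53469 + 333.8 = 419.2645, v = 408.7·(-0.26199)/0.53469 + 252.5 = 52.2389
M3: Pc = R·M3+t = (-0.05641, -0.29130, +0.53037); u = 660.9·(-0.05641)/0.53037 + 333.8 = 263.5077, v = 408.7·(-0.29130)/0.53037 + 252.5 = 28.0246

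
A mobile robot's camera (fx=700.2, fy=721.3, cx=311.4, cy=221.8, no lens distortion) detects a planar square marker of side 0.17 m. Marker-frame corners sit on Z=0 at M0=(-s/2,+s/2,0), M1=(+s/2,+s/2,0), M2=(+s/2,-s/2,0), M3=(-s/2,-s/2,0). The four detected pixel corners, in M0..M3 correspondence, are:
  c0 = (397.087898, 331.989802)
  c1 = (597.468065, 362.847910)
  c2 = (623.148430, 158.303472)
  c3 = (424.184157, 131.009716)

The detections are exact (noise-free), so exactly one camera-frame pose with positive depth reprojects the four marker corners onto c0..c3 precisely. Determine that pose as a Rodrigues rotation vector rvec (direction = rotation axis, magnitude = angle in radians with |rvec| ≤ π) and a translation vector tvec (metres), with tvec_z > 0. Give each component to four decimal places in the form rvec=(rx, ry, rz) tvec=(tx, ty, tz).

rvec=(-0.0366, 0.0549, 0.1416) tvec=(0.1697, 0.0196, 0.5990)

Intrinsics K: fx=700.2, fy=721.3, cx=311.4, cy=221.8
Marker side s = 0.17 m; corners in marker frame (Z=0):
  M0 = (-0.0850, +0.0850, 0)
  M1 = (+0.0850, +0.0850, 0)
  M2 = (+0.0850, -0.0850, 0)
  M3 = (-0.0850, -0.0850, 0)
Detected image corners:
  c0 = (397.087898, 331.989802) px
  c1 = (597.468065, 362.847910) px
  c2 = (623.148430, 158.303472) px
  c3 = (424.184157, 131.009716) px
Planar DLT: solve 8×8 A·h = b for H (H[2,2]=1):
  H  [+1125.71586 -183.00247 +509.72172]
  H  [+147.46225 +1179.26227 +245.45123]
  H  [-0.09561 -0.05435 +1.00000]
B = K⁻¹H; ‖b₁‖=1.669453, ‖b₂‖=1.669453; λ = 2/(‖b₁‖+‖b₂‖) = 0.598998, sign → tz>0 ⇒ λ=+0.598998
r₁ = λ·B[:,0] = (+0.98848,+0.14007,-0.05727); r₂ = λ·B[:,1] = (-0.14207,+0.98932,-0.03255)
r₃ = r₁×r₂ = (+0.05210,+0.04032,+0.99783); SVD([r₁ r₂ r₃]) → R = UVᵀ:
  R  [+0.98848 -0.14207 +0.05210]
  R  [+0.14007 +0.98932 +0.04032]
  R  [-0.05727 -0.03255 +0.99783]
t = (+0.16966, +0.01964, +0.59900) m
tr R = 2.975632; θ = arccos((tr R − 1)/2) = 0.156261 rad = 8.953°
axis k = ((R−Rᵀ)₃₂, (R−Rᵀ)₁₃, (R−Rᵀ)₂₁) / (2 sinθ) = (-0.234122, +0.351392, +0.906482)
rvec = θ·k = (-0.036584, +0.054909, +0.141648)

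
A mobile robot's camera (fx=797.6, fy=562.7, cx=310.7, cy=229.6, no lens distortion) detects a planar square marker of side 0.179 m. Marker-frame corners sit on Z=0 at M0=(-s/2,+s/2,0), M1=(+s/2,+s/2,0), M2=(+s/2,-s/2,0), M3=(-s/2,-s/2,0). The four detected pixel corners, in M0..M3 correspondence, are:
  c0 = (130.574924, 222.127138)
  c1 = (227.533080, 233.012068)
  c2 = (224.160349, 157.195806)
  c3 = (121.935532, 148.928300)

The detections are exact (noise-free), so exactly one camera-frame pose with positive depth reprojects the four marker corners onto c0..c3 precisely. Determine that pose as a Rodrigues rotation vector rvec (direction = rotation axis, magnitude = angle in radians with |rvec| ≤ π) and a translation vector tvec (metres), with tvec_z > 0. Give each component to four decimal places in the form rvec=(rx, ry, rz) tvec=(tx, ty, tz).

rvec=(0.4012, 0.3332, 0.0816) tvec=(-0.2175, -0.0872, 1.2790)

Intrinsics K: fx=797.6, fy=562.7, cx=310.7, cy=229.6
Marker side s = 0.179 m; corners in marker frame (Z=0):
  M0 = (-0.0895, +0.0895, 0)
  M1 = (+0.0895, +0.0895, 0)
  M2 = (+0.0895, -0.0895, 0)
  M3 = (-0.0895, -0.0895, 0)
Detected image corners:
  c0 = (130.574924, 222.127138) px
  c1 = (227.533080, 233.012068) px
  c2 = (224.160349, 157.195806) px
  c3 = (121.935532, 148.928300) px
Planar DLT: solve 8×8 A·h = b for H (H[2,2]=1):
  H  [+514.41142 +88.38185 +175.08217]
  H  [+8.77589 +475.02385 +191.24717]
  H  [-0.23606 +0.30967 +1.00000]
B = K⁻¹H; ‖b₁‖=0.781840, ‖b₂‖=0.781840; λ = 2/(‖b₁‖+‖b₂‖) = 1.279034, sign → tz>0 ⇒ λ=+1.279034
r₁ = λ·B[:,0] = (+0.94252,+0.14314,-0.30192); r₂ = λ·B[:,1] = (-0.01256,+0.91813,+0.39608)
r₃ = r₁×r₂ = (+0.33390,-0.36952,+0.86716); SVD([r₁ r₂ r₃]) → R = UVᵀ:
  R  [+0.94252 -0.01256 +0.33390]
  R  [+0.14314 +0.91813 -0.36952]
  R  [-0.30192 +0.39608 +0.86716]
t = (-0.21748, -0.08718, +1.27903) m
tr R = 2.727814; θ = arccos((tr R − 1)/2) = 0.527820 rad = 30.242°
axis k = ((R−Rᵀ)₃₂, (R−Rᵀ)₁₃, (R−Rᵀ)₂₁) / (2 sinθ) = (+0.760049, +0.631215, +0.154574)
rvec = θ·k = (+0.401169, +0.333168, +0.081587)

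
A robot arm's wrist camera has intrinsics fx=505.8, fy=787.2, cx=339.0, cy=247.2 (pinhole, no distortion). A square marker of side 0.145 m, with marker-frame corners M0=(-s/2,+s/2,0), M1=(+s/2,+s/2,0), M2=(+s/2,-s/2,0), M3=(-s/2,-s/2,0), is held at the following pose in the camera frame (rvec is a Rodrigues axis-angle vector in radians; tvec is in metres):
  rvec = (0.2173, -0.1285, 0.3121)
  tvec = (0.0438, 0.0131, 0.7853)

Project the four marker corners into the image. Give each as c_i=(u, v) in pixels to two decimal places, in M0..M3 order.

c0=(308.40, 306.56) c1=(394.65, 345.71) c2=(426.38, 213.82) c3=(337.93, 169.24)

Intrinsics K: fx=505.8, fy=787.2, cx=339.0, cy=247.2
Marker side s = 0.145 m; corners in marker frame (Z=0):
  M0 = (-0.0725, +0.0725, 0)
  M1 = (+0.0725, +0.0725, 0)
  M2 = (+0.0725, -0.0725, 0)
  M3 = (-0.0725, -0.0725, 0)
rvec = (0.2173, -0.1285, 0.3121), |rvec| = θ = 0.40142 rad = 23.000°
Rodrigues: sinθ=0.39073, 1−cosθ=0.07949; R = I + sinθ·[k]× + (1−cosθ)·[k]×²:
    [+0.94380 -0.31756 -0.09162]
    [+0.29001 +0.92865 -0.23130]
    [+0.15853 +0.19173 +0.96856]
t = (0.0438, 0.0131, 0.7853) m
M0: Pc = R·M0+t = (-0.04765, +0.05940, +0.78771); u = 505.8·(-0.04765)/0.78771 + 339.0 = 308.4039, v = 787.2·(+0.05940)/0.78771 + 247.2 = 306.5634
M1: Pc = R·M1+t = (+0.08920, +0.10145, +0.81069); u = 505.8·(+0.08920)/0.81069 + 339.0 = 394.6543, v = 787.2·(+0.10145)/0.81069 + 247.2 = 345.7130
M2: Pc = R·M2+t = (+0.13525, -0.03320, +0.78289); u = 505.8·(+0.13525)/0.78289 + 339.0 = 426.3795, v = 787.2·(-0.03320)/0.78289 + 247.2 = 213.8158
M3: Pc = R·M3+t = (-0.00160, -0.07525, +0.75991); u = 505.8·(-0.00160)/0.75991 + 339.0 = 337.9334, v = 787.2·(-0.07525)/0.75991 + 247.2 = 169.2440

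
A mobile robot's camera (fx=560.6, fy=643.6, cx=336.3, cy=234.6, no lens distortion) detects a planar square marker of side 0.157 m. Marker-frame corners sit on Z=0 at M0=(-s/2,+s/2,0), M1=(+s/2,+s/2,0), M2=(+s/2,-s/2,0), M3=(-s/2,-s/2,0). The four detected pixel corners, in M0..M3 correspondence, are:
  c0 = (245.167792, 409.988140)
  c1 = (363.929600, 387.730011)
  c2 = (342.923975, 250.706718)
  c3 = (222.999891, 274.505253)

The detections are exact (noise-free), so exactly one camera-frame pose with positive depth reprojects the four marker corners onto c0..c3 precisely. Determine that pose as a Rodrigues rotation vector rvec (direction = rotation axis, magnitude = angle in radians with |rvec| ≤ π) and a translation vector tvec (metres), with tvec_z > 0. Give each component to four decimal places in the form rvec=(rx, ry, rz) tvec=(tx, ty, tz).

rvec=(0.0563, 0.0385, -0.1734) tvec=(-0.0552, 0.1086, 0.7235)

Intrinsics K: fx=560.6, fy=643.6, cx=336.3, cy=234.6
Marker side s = 0.157 m; corners in marker frame (Z=0):
  M0 = (-0.0785, +0.0785, 0)
  M1 = (+0.0785, +0.0785, 0)
  M2 = (+0.0785, -0.0785, 0)
  M3 = (-0.0785, -0.0785, 0)
Detected image corners:
  c0 = (245.167792, 409.988140) px
  c1 = (363.929600, 387.730011) px
  c2 = (342.923975, 250.706718) px
  c3 = (222.999891, 274.505253) px
Planar DLT: solve 8×8 A·h = b for H (H[2,2]=1):
  H  [+742.58772 +158.90690 +293.53737]
  H  [-166.39405 +891.91839 +331.17598]
  H  [-0.05970 +0.07283 +1.00000]
B = K⁻¹H; ‖b₁‖=1.382185, ‖b₂‖=1.382185; λ = 2/(‖b₁‖+‖b₂‖) = 0.723492, sign → tz>0 ⇒ λ=+0.723492
r₁ = λ·B[:,0] = (+0.98427,-0.17130,-0.04319); r₂ = λ·B[:,1] = (+0.17347,+0.98343,+0.05269)
r₃ = r₁×r₂ = (+0.03345,-0.05936,+0.99768); SVD([r₁ r₂ r₃]) → R = UVᵀ:
  R  [+0.98427 +0.17347 +0.03345]
  R  [-0.17130 +0.98343 -0.05936]
  R  [-0.04319 +0.05269 +0.99768]
t = (-0.05519, +0.10856, +0.72349) m
tr R = 2.965376; θ = arccos((tr R − 1)/2) = 0.186346 rad = 10.677°
axis k = ((R−Rᵀ)₃₂, (R−Rᵀ)₁₃, (R−Rᵀ)₂₁) / (2 sinθ) = (+0.302392, +0.206843, -0.930470)
rvec = θ·k = (+0.056350, +0.038544, -0.173389)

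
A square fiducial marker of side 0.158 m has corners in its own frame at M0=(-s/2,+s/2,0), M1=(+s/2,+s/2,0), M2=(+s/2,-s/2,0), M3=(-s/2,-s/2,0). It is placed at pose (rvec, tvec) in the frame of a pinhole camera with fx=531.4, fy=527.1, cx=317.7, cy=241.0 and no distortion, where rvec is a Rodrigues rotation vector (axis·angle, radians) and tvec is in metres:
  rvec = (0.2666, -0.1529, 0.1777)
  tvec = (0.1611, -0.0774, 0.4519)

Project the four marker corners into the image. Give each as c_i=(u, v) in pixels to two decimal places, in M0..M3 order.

Intrinsics K: fx=531.4, fy=527.1, cx=317.7, cy=241.0
Marker side s = 0.158 m; corners in marker frame (Z=0):
  M0 = (-0.0790, +0.0790, 0)
  M1 = (+0.0790, +0.0790, 0)
  M2 = (+0.0790, -0.0790, 0)
  M3 = (-0.0790, -0.0790, 0)
rvec = (0.2666, -0.1529, 0.1777), |rvec| = θ = 0.35501 rad = 20.341°
Rodrigues: sinθ=0.34760, 1−cosθ=0.06236; R = I + sinθ·[k]× + (1−cosθ)·[k]×²:
    [+0.97281 -0.19416 -0.12627]
    [+0.15382 +0.94921 -0.27448]
    [+0.17315 +0.24759 +0.95327]
t = (0.1611, -0.0774, 0.4519) m
M0: Pc = R·M0+t = (+0.06891, -0.01456, +0.45778); u = 531.4·(+0.06891)/0.45778 + 317.7 = 397.6913, v = 527.1·(-0.01456)/0.45778 + 241.0 = 224.2303
M1: Pc = R·M1+t = (+0.22261, +0.00974, +0.48514); u = 531.4·(+0.22261)/0.48514 + 317.7 = 561.5412, v = 527.1·(+0.00974)/0.48514 + 241.0 = 251.5820
M2: Pc = R·M2+t = (+0.25329, -0.14024, +0.44602); u = 531.4·(+0.25329)/0.44602 + 317.7 = 619.4778, v = 527.1·(-0.14024)/0.44602 + 241.0 = 75.2711
M3: Pc = R·M3+t = (+0.09959, -0.16454, +0.41866); u = 531.4·(+0.09959)/0.41866 + 317.7 = 444.1036, v = 527.1·(-0.16454)/0.41866 + 241.0 = 33.8426

c0=(397.69, 224.23) c1=(561.54, 251.58) c2=(619.48, 75.27) c3=(444.10, 33.84)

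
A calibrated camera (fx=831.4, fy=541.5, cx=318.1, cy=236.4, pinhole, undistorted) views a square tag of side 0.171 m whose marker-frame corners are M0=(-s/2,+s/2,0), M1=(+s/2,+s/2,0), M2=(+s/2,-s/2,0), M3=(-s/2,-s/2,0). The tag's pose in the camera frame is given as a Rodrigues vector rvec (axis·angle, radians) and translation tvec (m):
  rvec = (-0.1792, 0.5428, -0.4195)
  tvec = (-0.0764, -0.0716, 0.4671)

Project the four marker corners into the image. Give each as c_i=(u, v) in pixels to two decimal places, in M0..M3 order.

Intrinsics K: fx=831.4, fy=541.5, cx=318.1, cy=236.4
Marker side s = 0.171 m; corners in marker frame (Z=0):
  M0 = (-0.0855, +0.0855, 0)
  M1 = (+0.0855, +0.0855, 0)
  M2 = (+0.0855, -0.0855, 0)
  M3 = (-0.0855, -0.0855, 0)
rvec = (-0.1792, 0.5428, -0.4195), |rvec| = θ = 0.70903 rad = 40.624°
Rodrigues: sinθ=0.65110, 1−cosθ=0.24101; R = I + sinθ·[k]× + (1−cosθ)·[k]×²:
    [+0.77439 +0.33859 +0.53449]
    [-0.43186 +0.90024 +0.05540]
    [-0.46241 -0.27372 +0.84336]
t = (-0.0764, -0.0716, 0.4671) m
M0: Pc = R·M0+t = (-0.11366, +0.04229, +0.48323); u = 831.4·(-0.11366)/0.48323 + 318.1 = 122.5477, v = 541.5·(+0.04229)/0.48323 + 236.4 = 283.7939
M1: Pc = R·M1+t = (+0.01876, -0.03155, +0.40416); u = 831.4·(+0.01876)/0.40416 + 318.1 = 356.6910, v = 541.5·(-0.03155)/0.40416 + 236.4 = 194.1247
M2: Pc = R·M2+t = (-0.03914, -0.18549, +0.45097); u = 831.4·(-0.03914)/0.45097 + 318.1 = 245.9426, v = 541.5·(-0.18549)/0.45097 + 236.4 = 13.6673
M3: Pc = R·M3+t = (-0.17156, -0.11165, +0.53004); u = 831.4·(-0.17156)/0.53004 + 318.1 = 48.9975, v = 541.5·(-0.11165)/0.53004 + 236.4 = 122.3390

c0=(122.55, 283.79) c1=(356.69, 194.12) c2=(245.94, 13.67) c3=(49.00, 122.34)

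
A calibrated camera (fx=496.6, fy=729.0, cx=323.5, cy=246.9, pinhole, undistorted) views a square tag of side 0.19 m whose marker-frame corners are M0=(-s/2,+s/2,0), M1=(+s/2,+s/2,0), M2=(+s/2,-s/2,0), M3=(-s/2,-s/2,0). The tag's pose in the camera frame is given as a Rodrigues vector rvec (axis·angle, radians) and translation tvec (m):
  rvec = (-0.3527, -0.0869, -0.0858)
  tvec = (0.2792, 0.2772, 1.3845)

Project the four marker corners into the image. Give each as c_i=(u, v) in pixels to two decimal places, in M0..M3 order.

Intrinsics K: fx=496.6, fy=729.0, cx=323.5, cy=246.9
Marker side s = 0.19 m; corners in marker frame (Z=0):
  M0 = (-0.0950, +0.0950, 0)
  M1 = (+0.0950, +0.0950, 0)
  M2 = (+0.0950, -0.0950, 0)
  M3 = (-0.0950, -0.0950, 0)
rvec = (-0.3527, -0.0869, -0.0858), |rvec| = θ = 0.37324 rad = 21.385°
Rodrigues: sinθ=0.36464, 1−cosθ=0.06885; R = I + sinθ·[k]× + (1−cosθ)·[k]×²:
    [+0.99263 +0.09897 -0.06994]
    [-0.06867 +0.93488 +0.34825]
    [+0.09985 -0.34088 +0.93479]
t = (0.2792, 0.2772, 1.3845) m
M0: Pc = R·M0+t = (+0.19430, +0.37254, +1.34263); u = 496.6·(+0.19430)/1.34263 + 323.5 = 395.3668, v = 729.0·(+0.37254)/1.34263 + 246.9 = 449.1747
M1: Pc = R·M1+t = (+0.38290, +0.35949, +1.36160); u = 496.6·(+0.38290)/1.36160 + 323.5 = 463.1510, v = 729.0·(+0.35949)/1.36160 + 246.9 = 439.3703
M2: Pc = R·M2+t = (+0.36410, +0.18186, +1.42637); u = 496.6·(+0.36410)/1.42637 + 323.5 = 450.2630, v = 729.0·(+0.18186)/1.42637 + 246.9 = 339.8475
M3: Pc = R·M3+t = (+0.17550, +0.19491, +1.40740); u = 496.6·(+0.17550)/1.40740 + 323.5 = 385.4245, v = 729.0·(+0.19491)/1.40740 + 246.9 = 347.8591

c0=(395.37, 449.17) c1=(463.15, 439.37) c2=(450.26, 339.85) c3=(385.42, 347.86)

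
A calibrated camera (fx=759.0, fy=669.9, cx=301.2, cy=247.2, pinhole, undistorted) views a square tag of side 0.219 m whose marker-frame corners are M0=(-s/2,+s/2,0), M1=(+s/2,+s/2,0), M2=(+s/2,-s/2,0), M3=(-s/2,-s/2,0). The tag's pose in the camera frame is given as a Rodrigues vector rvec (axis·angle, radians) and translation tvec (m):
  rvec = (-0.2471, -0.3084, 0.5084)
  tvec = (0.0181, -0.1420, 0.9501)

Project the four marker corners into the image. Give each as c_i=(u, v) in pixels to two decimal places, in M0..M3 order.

c0=(198.58, 168.07) c1=(350.40, 251.85) c2=(419.19, 128.51) c3=(281.54, 44.20)

Intrinsics K: fx=759.0, fy=669.9, cx=301.2, cy=247.2
Marker side s = 0.219 m; corners in marker frame (Z=0):
  M0 = (-0.1095, +0.1095, 0)
  M1 = (+0.1095, +0.1095, 0)
  M2 = (+0.1095, -0.1095, 0)
  M3 = (-0.1095, -0.1095, 0)
rvec = (-0.2471, -0.3084, 0.5084), |rvec| = θ = 0.64393 rad = 36.894°
Rodrigues: sinθ=0.60034, 1−cosθ=0.20025; R = I + sinθ·[k]× + (1−cosθ)·[k]×²:
    [+0.82923 -0.43718 -0.34820]
    [+0.51079 +0.84568 +0.15465]
    [+0.22685 -0.30610 +0.92458]
t = (0.0181, -0.1420, 0.9501) m
M0: Pc = R·M0+t = (-0.12057, -0.10533, +0.89174); u = 759.0·(-0.12057)/0.89174 + 301.2 = 198.5754, v = 669.9·(-0.10533)/0.89174 + 247.2 = 168.0735
M1: Pc = R·M1+t = (+0.06103, +0.00653, +0.94142); u = 759.0·(+0.06103)/0.94142 + 301.2 = 350.4037, v = 669.9·(+0.00653)/0.94142 + 247.2 = 251.8493
M2: Pc = R·M2+t = (+0.15677, -0.17867, +1.00846); u = 759.0·(+0.15677)/1.00846 + 301.2 = 419.1925, v = 669.9·(-0.17867)/1.00846 + 247.2 = 128.5126
M3: Pc = R·M3+t = (-0.02483, -0.29053, +0.95878); u = 759.0·(-0.02483)/0.95878 + 301.2 = 281.5441, v = 669.9·(-0.29053)/0.95878 + 247.2 = 44.2034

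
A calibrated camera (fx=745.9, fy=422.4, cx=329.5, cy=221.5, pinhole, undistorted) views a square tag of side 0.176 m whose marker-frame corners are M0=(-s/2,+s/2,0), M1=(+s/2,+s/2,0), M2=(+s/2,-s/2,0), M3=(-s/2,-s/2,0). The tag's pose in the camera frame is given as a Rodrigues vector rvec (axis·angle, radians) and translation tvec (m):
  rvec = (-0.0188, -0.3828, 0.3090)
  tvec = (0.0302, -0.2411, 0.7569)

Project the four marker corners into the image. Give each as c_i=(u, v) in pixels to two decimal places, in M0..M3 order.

c0=(253.51, 113.48) c1=(407.65, 150.87) c2=(454.71, 63.01) c3=(307.51, 18.59)

Intrinsics K: fx=745.9, fy=422.4, cx=329.5, cy=221.5
Marker side s = 0.176 m; corners in marker frame (Z=0):
  M0 = (-0.0880, +0.0880, 0)
  M1 = (+0.0880, +0.0880, 0)
  M2 = (+0.0880, -0.0880, 0)
  M3 = (-0.0880, -0.0880, 0)
rvec = (-0.0188, -0.3828, 0.3090), |rvec| = θ = 0.49231 rad = 28.207°
Rodrigues: sinθ=0.47266, 1−cosθ=0.11876; R = I + sinθ·[k]× + (1−cosθ)·[k]×²:
    [+0.88142 -0.29314 -0.37037]
    [+0.30019 +0.95304 -0.03991]
    [+0.36468 -0.07601 +0.92803]
t = (0.0302, -0.2411, 0.7569) m
M0: Pc = R·M0+t = (-0.07316, -0.18365, +0.71812); u = 745.9·(-0.07316)/0.71812 + 329.5 = 253.5087, v = 422.4·(-0.18365)/0.71812 + 221.5 = 113.4770
M1: Pc = R·M1+t = (+0.08197, -0.13082, +0.78230); u = 745.9·(+0.08197)/0.78230 + 329.5 = 407.6539, v = 422.4·(-0.13082)/0.78230 + 221.5 = 150.8671
M2: Pc = R·M2+t = (+0.13356, -0.29855, +0.79568); u = 745.9·(+0.13356)/0.79568 + 329.5 = 454.7051, v = 422.4·(-0.29855)/0.79568 + 221.5 = 63.0094
M3: Pc = R·M3+t = (-0.02157, -0.35138, +0.73150); u = 745.9·(-0.02157)/0.73150 + 329.5 = 307.5072, v = 422.4·(-0.35138)/0.73150 + 221.5 = 18.5942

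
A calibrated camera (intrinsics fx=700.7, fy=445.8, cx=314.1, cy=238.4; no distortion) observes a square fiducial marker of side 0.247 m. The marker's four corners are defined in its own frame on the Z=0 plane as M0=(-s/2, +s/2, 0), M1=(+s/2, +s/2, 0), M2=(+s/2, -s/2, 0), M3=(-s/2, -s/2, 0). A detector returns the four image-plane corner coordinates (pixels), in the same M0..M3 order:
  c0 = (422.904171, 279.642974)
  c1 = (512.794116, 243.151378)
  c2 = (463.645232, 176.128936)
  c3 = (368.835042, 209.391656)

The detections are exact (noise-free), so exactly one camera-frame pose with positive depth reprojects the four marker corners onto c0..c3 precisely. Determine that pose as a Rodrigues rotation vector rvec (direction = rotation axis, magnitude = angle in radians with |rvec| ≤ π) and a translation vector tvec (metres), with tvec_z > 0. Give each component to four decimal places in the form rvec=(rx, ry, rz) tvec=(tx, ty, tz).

rvec=(0.0384, -0.3645, -0.4831) tvec=(0.2639, -0.0367, 1.4275)

Intrinsics K: fx=700.7, fy=445.8, cx=314.1, cy=238.4
Marker side s = 0.247 m; corners in marker frame (Z=0):
  M0 = (-0.1235, +0.1235, 0)
  M1 = (+0.1235, +0.1235, 0)
  M2 = (+0.1235, -0.1235, 0)
  M3 = (-0.1235, -0.1235, 0)
Detected image corners:
  c0 = (422.904171, 279.642974) px
  c1 = (512.794116, 243.151378) px
  c2 = (463.645232, 176.128936) px
  c3 = (368.835042, 209.391656) px
Planar DLT: solve 8×8 A·h = b for H (H[2,2]=1):
  H  [+477.08797 +246.27395 +443.64854]
  H  [-88.20351 +297.01790 +226.93611]
  H  [+0.23370 +0.08510 +1.00000]
B = K⁻¹H; ‖b₁‖=0.700530, ‖b₂‖=0.700530; λ = 2/(‖b₁‖+‖b₂‖) = 1.427491, sign → tz>0 ⇒ λ=+1.427491
r₁ = λ·B[:,0] = (+0.82240,-0.46084,+0.33360); r₂ = λ·B[:,1] = (+0.44726,+0.88611,+0.12148)
r₃ = r₁×r₂ = (-0.35159,+0.04930,+0.93485); SVD([r₁ r₂ r₃]) → R = UVᵀ:
  R  [+0.82240 +0.44726 -0.35159]
  R  [-0.46084 +0.88611 +0.04930]
  R  [+0.33360 +0.12148 +0.93485]
t = (+0.26392, -0.03671, +1.42749) m
tr R = 2.643365; θ = arccos((tr R − 1)/2) = 0.606440 rad = 34.746°
axis k = ((R−Rᵀ)₃₂, (R−Rᵀ)₁₃, (R−Rᵀ)₂₁) / (2 sinθ) = (+0.063318, -0.601109, -0.796655)
rvec = θ·k = (+0.038398, -0.364536, -0.483123)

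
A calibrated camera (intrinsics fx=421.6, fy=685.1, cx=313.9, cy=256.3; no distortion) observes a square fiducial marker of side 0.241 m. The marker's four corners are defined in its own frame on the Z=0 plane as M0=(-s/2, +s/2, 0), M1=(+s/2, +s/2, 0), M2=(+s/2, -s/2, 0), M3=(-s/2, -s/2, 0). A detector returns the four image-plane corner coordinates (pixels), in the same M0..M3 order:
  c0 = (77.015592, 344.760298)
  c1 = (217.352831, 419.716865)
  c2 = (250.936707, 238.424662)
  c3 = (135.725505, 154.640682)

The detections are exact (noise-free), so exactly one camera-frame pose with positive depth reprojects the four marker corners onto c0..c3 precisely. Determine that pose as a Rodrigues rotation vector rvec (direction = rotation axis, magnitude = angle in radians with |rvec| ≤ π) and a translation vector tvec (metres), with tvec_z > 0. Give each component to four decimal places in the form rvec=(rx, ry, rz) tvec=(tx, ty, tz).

rvec=(-0.4711, -0.4801, 0.3122) tvec=(-0.2544, 0.0319, 0.7760)

Intrinsics K: fx=421.6, fy=685.1, cx=313.9, cy=256.3
Marker side s = 0.241 m; corners in marker frame (Z=0):
  M0 = (-0.1205, +0.1205, 0)
  M1 = (+0.1205, +0.1205, 0)
  M2 = (+0.1205, -0.1205, 0)
  M3 = (-0.1205, -0.1205, 0)
Detected image corners:
  c0 = (77.015592, 344.760298) px
  c1 = (217.352831, 419.716865) px
  c2 = (250.936707, 238.424662) px
  c3 = (135.725505, 154.640682) px
Planar DLT: solve 8×8 A·h = b for H (H[2,2]=1):
  H  [+606.65728 -298.34892 +175.69244]
  H  [+467.63072 +582.82772 +284.42912]
  H  [+0.47297 -0.64513 +1.00000]
B = K⁻¹H; ‖b₁‖=1.288599, ‖b₂‖=1.288599; λ = 2/(‖b₁‖+‖b₂‖) = 0.776037, sign → tz>0 ⇒ λ=+0.776037
r₁ = λ·B[:,0] = (+0.84339,+0.39239,+0.36704); r₂ = λ·B[:,1] = (-0.17641,+0.84748,-0.50065)
r₃ = r₁×r₂ = (-0.50751,+0.35749,+0.78399); SVD([r₁ r₂ r₃]) → R = UVᵀ:
  R  [+0.84339 -0.17641 -0.50751]
  R  [+0.39239 +0.84748 +0.35749]
  R  [+0.36704 -0.50065 +0.78399]
t = (-0.25440, +0.03186, +0.77604) m
tr R = 2.474864; θ = arccos((tr R − 1)/2) = 0.741536 rad = 42.487°
axis k = ((R−Rᵀ)₃₂, (R−Rᵀ)₁₃, (R−Rᵀ)₂₁) / (2 sinθ) = (-0.635262, -0.647410, +0.421074)
rvec = θ·k = (-0.471070, -0.480078, +0.312241)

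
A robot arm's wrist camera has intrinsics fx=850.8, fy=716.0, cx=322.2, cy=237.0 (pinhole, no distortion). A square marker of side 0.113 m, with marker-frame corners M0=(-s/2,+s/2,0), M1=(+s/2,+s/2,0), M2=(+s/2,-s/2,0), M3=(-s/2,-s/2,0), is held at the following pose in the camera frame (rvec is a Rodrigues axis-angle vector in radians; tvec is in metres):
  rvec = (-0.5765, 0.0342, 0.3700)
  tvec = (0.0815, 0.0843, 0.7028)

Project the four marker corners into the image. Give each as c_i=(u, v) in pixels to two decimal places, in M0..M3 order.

c0=(333.34, 351.96) c1=(468.47, 394.97) c2=(503.04, 295.58) c3=(378.06, 258.07)

Intrinsics K: fx=850.8, fy=716.0, cx=322.2, cy=237.0
Marker side s = 0.113 m; corners in marker frame (Z=0):
  M0 = (-0.0565, +0.0565, 0)
  M1 = (+0.0565, +0.0565, 0)
  M2 = (+0.0565, -0.0565, 0)
  M3 = (-0.0565, -0.0565, 0)
rvec = (-0.5765, 0.0342, 0.3700), |rvec| = θ = 0.68587 rad = 39.298°
Rodrigues: sinθ=0.63335, 1−cosθ=0.22613; R = I + sinθ·[k]× + (1−cosθ)·[k]×²:
    [+0.93363 -0.35114 -0.07096]
    [+0.33219 +0.77443 +0.53843]
    [-0.13412 -0.52627 +0.83967]
t = (0.0815, 0.0843, 0.7028) m
M0: Pc = R·M0+t = (+0.00891, +0.10929, +0.68064); u = 850.8·(+0.00891)/0.68064 + 322.2 = 333.3379, v = 716.0·(+0.10929)/0.68064 + 237.0 = 351.9636
M1: Pc = R·M1+t = (+0.11441, +0.14682, +0.66549); u = 850.8·(+0.11441)/0.66549 + 322.2 = 468.4692, v = 716.0·(+0.14682)/0.66549 + 237.0 = 394.9680
M2: Pc = R·M2+t = (+0.15409, +0.05931, +0.72496); u = 850.8·(+0.15409)/0.72496 + 322.2 = 503.0377, v = 716.0·(+0.05931)/0.72496 + 237.0 = 295.5806
M3: Pc = R·M3+t = (+0.04859, +0.02178, +0.74011); u = 850.8·(+0.04859)/0.74011 + 322.2 = 378.0564, v = 716.0·(+0.02178)/0.74011 + 237.0 = 258.0667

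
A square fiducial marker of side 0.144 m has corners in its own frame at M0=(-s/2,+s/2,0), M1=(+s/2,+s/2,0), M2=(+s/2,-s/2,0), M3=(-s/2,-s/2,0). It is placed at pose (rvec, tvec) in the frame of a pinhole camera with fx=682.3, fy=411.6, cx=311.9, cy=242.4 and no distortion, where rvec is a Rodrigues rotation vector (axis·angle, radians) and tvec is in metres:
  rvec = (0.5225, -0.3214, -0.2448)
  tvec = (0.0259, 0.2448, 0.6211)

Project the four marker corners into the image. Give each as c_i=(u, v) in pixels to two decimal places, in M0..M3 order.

c0=(280.12, 452.42) c1=(415.66, 414.78) c2=(404.72, 353.55) c3=(250.49, 392.51)

Intrinsics K: fx=682.3, fy=411.6, cx=311.9, cy=242.4
Marker side s = 0.144 m; corners in marker frame (Z=0):
  M0 = (-0.0720, +0.0720, 0)
  M1 = (+0.0720, +0.0720, 0)
  M2 = (+0.0720, -0.0720, 0)
  M3 = (-0.0720, -0.0720, 0)
rvec = (0.5225, -0.3214, -0.2448), |rvec| = θ = 0.66048 rad = 37.843°
Rodrigues: sinθ=0.61349, 1−cosθ=0.21030; R = I + sinθ·[k]× + (1−cosθ)·[k]×²:
    [+0.92131 +0.14643 -0.36020]
    [-0.30834 +0.83950 -0.44740]
    [+0.23687 +0.52326 +0.81859]
t = (0.0259, 0.2448, 0.6211) m
M0: Pc = R·M0+t = (-0.02989, +0.32744, +0.64172); u = 682.3·(-0.02989)/0.64172 + 311.9 = 280.1182, v = 411.6·(+0.32744)/0.64172 + 242.4 = 452.4234
M1: Pc = R·M1+t = (+0.10278, +0.28304, +0.67583); u = 682.3·(+0.10278)/0.67583 + 311.9 = 415.6612, v = 411.6·(+0.28304)/0.67583 + 242.4 = 414.7815
M2: Pc = R·M2+t = (+0.08169, +0.16216, +0.60048); u = 682.3·(+0.08169)/0.60048 + 311.9 = 404.7227, v = 411.6·(+0.16216)/0.60048 + 242.4 = 353.5497
M3: Pc = R·M3+t = (-0.05098, +0.20656, +0.56637); u = 682.3·(-0.05098)/0.56637 + 311.9 = 250.4882, v = 411.6·(+0.20656)/0.56637 + 242.4 = 392.5117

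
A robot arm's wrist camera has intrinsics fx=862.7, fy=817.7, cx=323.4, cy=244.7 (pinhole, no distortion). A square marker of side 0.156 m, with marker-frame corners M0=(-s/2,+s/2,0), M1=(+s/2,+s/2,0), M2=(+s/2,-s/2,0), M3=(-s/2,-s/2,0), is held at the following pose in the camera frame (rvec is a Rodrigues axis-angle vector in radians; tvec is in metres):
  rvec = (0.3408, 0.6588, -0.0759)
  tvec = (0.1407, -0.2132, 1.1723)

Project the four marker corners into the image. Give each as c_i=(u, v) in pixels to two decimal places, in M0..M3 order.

c0=(387.85, 150.77) c1=(485.93, 147.19) c2=(471.00, 34.25) c3=(370.45, 46.96)

Intrinsics K: fx=862.7, fy=817.7, cx=323.4, cy=244.7
Marker side s = 0.156 m; corners in marker frame (Z=0):
  M0 = (-0.0780, +0.0780, 0)
  M1 = (+0.0780, +0.0780, 0)
  M2 = (+0.0780, -0.0780, 0)
  M3 = (-0.0780, -0.0780, 0)
rvec = (0.3408, 0.6588, -0.0759), |rvec| = θ = 0.74560 rad = 42.720°
Rodrigues: sinθ=0.67841, 1−cosθ=0.26532; R = I + sinθ·[k]× + (1−cosθ)·[k]×²:
    [+0.79011 +0.17621 +0.58709]
    [+0.03809 +0.94182 -0.33395]
    [-0.61178 +0.28623 +0.73743]
t = (0.1407, -0.2132, 1.1723) m
M0: Pc = R·M0+t = (+0.09282, -0.14271, +1.24234); u = 862.7·(+0.09282)/1.24234 + 323.4 = 387.8527, v = 817.7·(-0.14271)/1.24234 + 244.7 = 150.7699
M1: Pc = R·M1+t = (+0.21607, -0.13677, +1.14691); u = 862.7·(+0.21607)/1.14691 + 323.4 = 485.9298, v = 817.7·(-0.13677)/1.14691 + 244.7 = 147.1906
M2: Pc = R·M2+t = (+0.18858, -0.28369, +1.10226); u = 862.7·(+0.18858)/1.10226 + 323.4 = 470.9985, v = 817.7·(-0.28369)/1.10226 + 244.7 = 34.2463
M3: Pc = R·M3+t = (+0.06533, -0.28963, +1.19769); u = 862.7·(+0.06533)/1.19769 + 323.4 = 370.4548, v = 817.7·(-0.28963)/1.19769 + 244.7 = 46.9590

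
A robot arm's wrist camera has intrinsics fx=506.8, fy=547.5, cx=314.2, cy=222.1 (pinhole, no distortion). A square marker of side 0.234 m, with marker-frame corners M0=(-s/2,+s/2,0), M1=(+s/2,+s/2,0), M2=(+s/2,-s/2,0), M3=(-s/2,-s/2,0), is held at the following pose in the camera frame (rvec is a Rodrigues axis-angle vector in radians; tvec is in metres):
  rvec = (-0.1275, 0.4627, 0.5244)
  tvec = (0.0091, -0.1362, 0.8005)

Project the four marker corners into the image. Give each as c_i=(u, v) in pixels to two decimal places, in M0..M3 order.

Intrinsics K: fx=506.8, fy=547.5, cx=314.2, cy=222.1
Marker side s = 0.234 m; corners in marker frame (Z=0):
  M0 = (-0.1170, +0.1170, 0)
  M1 = (+0.1170, +0.1170, 0)
  M2 = (+0.1170, -0.1170, 0)
  M3 = (-0.1170, -0.1170, 0)
rvec = (-0.1275, 0.4627, 0.5244), |rvec| = θ = 0.71087 rad = 40.730°
Rodrigues: sinθ=0.65250, 1−cosθ=0.24221; R = I + sinθ·[k]× + (1−cosθ)·[k]×²:
    [+0.76558 -0.50961 +0.39266]
    [+0.45306 +0.86040 +0.23333]
    [-0.45675 -0.00073 +0.88960]
t = (0.0091, -0.1362, 0.8005) m
M0: Pc = R·M0+t = (-0.14010, -0.08854, +0.85385); u = 506.8·(-0.14010)/0.85385 + 314.2 = 231.0458, v = 547.5·(-0.08854)/0.85385 + 222.1 = 165.3268
M1: Pc = R·M1+t = (+0.03905, +0.01748, +0.74697); u = 506.8·(+0.03905)/0.74697 + 314.2 = 340.6934, v = 547.5·(+0.01748)/0.74697 + 222.1 = 234.9087
M2: Pc = R·M2+t = (+0.15830, -0.18386, +0.74715); u = 506.8·(+0.15830)/0.74715 + 314.2 = 421.5756, v = 547.5·(-0.18386)/0.74715 + 222.1 = 87.3701
M3: Pc = R·M3+t = (-0.02085, -0.28988, +0.85403); u = 506.8·(-0.02085)/0.85403 + 314.2 = 301.8279, v = 547.5·(-0.28988)/0.85403 + 222.1 = 36.2662

c0=(231.05, 165.33) c1=(340.69, 234.91) c2=(421.58, 87.37) c3=(301.83, 36.27)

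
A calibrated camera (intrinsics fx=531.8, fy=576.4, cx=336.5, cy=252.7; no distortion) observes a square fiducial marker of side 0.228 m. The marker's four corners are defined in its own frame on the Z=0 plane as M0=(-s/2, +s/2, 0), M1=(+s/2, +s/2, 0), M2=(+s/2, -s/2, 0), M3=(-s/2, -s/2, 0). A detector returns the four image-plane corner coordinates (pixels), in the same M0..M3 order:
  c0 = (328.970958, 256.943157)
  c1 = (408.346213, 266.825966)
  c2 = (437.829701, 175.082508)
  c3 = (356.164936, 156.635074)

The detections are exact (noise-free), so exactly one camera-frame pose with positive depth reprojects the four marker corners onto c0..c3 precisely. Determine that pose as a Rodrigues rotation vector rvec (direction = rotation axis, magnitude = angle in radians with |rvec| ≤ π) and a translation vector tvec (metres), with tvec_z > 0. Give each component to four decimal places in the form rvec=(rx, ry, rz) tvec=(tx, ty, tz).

rvec=(0.3853, -0.4422, 0.2009) tvec=(0.1140, -0.0822, 1.2751)

Intrinsics K: fx=531.8, fy=576.4, cx=336.5, cy=252.7
Marker side s = 0.228 m; corners in marker frame (Z=0):
  M0 = (-0.1140, +0.1140, 0)
  M1 = (+0.1140, +0.1140, 0)
  M2 = (+0.1140, -0.1140, 0)
  M3 = (-0.1140, -0.1140, 0)
Detected image corners:
  c0 = (328.970958, 256.943157) px
  c1 = (408.346213, 266.825966) px
  c2 = (437.829701, 175.082508) px
  c3 = (356.164936, 156.635074) px
Planar DLT: solve 8×8 A·h = b for H (H[2,2]=1):
  H  [+488.68657 -29.00370 +384.05157]
  H  [+137.38819 +473.75457 +215.52311]
  H  [+0.35439 +0.24944 +1.00000]
B = K⁻¹H; ‖b₁‖=0.784263, ‖b₂‖=0.784263; λ = 2/(‖b₁‖+‖b₂‖) = 1.275083, sign → tz>0 ⇒ λ=+1.275083
r₁ = λ·B[:,0] = (+0.88578,+0.10581,+0.45188); r₂ = λ·B[:,1] = (-0.27079,+0.90858,+0.31805)
r₃ = r₁×r₂ = (-0.37691,-0.40409,+0.83345); SVD([r₁ r₂ r₃]) → R = UVᵀ:
  R  [+0.88578 -0.27079 -0.37691]
  R  [+0.10581 +0.90858 -0.40409]
  R  [+0.45188 +0.31805 +0.83345]
t = (+0.11401, -0.08224, +1.27508) m
tr R = 2.627813; θ = arccos((tr R − 1)/2) = 0.619952 rad = 35.521°
axis k = ((R−Rᵀ)₃₂, (R−Rᵀ)₁₃, (R−Rᵀ)₂₁) / (2 sinθ) = (+0.621472, -0.713252, +0.324104)
rvec = θ·k = (+0.385283, -0.442182, +0.200929)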